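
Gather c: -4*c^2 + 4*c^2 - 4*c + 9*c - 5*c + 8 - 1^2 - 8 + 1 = 0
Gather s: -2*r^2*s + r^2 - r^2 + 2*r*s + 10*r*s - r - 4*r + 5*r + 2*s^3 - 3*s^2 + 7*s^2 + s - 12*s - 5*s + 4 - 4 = 2*s^3 + 4*s^2 + s*(-2*r^2 + 12*r - 16)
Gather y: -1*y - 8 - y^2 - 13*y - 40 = -y^2 - 14*y - 48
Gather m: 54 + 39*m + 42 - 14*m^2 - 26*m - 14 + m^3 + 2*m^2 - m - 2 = m^3 - 12*m^2 + 12*m + 80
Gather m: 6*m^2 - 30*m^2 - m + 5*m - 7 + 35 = -24*m^2 + 4*m + 28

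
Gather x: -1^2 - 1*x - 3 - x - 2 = -2*x - 6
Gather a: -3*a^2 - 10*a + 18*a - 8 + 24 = -3*a^2 + 8*a + 16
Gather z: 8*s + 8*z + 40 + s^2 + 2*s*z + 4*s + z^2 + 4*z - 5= s^2 + 12*s + z^2 + z*(2*s + 12) + 35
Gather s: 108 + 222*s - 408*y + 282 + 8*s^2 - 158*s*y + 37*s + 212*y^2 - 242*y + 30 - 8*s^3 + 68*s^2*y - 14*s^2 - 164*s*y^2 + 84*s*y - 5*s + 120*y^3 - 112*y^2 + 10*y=-8*s^3 + s^2*(68*y - 6) + s*(-164*y^2 - 74*y + 254) + 120*y^3 + 100*y^2 - 640*y + 420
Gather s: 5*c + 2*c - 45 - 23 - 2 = 7*c - 70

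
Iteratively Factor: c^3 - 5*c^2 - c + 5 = (c + 1)*(c^2 - 6*c + 5) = (c - 1)*(c + 1)*(c - 5)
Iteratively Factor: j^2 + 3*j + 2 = (j + 2)*(j + 1)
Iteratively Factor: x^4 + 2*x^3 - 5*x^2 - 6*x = (x - 2)*(x^3 + 4*x^2 + 3*x) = (x - 2)*(x + 1)*(x^2 + 3*x) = (x - 2)*(x + 1)*(x + 3)*(x)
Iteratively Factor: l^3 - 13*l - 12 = (l + 3)*(l^2 - 3*l - 4) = (l - 4)*(l + 3)*(l + 1)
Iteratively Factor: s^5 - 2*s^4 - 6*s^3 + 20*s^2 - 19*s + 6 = (s - 1)*(s^4 - s^3 - 7*s^2 + 13*s - 6) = (s - 1)^2*(s^3 - 7*s + 6) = (s - 1)^2*(s + 3)*(s^2 - 3*s + 2) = (s - 1)^3*(s + 3)*(s - 2)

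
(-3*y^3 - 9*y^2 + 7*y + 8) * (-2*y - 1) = 6*y^4 + 21*y^3 - 5*y^2 - 23*y - 8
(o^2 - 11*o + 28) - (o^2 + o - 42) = 70 - 12*o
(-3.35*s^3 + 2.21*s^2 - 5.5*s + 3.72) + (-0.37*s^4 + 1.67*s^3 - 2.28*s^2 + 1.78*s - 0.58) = -0.37*s^4 - 1.68*s^3 - 0.0699999999999998*s^2 - 3.72*s + 3.14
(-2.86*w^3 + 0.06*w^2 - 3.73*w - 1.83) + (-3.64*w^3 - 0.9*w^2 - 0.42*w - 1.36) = -6.5*w^3 - 0.84*w^2 - 4.15*w - 3.19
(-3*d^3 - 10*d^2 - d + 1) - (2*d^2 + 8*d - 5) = -3*d^3 - 12*d^2 - 9*d + 6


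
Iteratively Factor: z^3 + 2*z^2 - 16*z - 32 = (z + 2)*(z^2 - 16) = (z + 2)*(z + 4)*(z - 4)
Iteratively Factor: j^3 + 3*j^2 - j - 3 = (j + 1)*(j^2 + 2*j - 3) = (j + 1)*(j + 3)*(j - 1)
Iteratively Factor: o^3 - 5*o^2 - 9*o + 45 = (o - 5)*(o^2 - 9) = (o - 5)*(o + 3)*(o - 3)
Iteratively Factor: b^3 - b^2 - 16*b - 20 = (b + 2)*(b^2 - 3*b - 10) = (b + 2)^2*(b - 5)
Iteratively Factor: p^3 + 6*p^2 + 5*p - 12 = (p + 3)*(p^2 + 3*p - 4) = (p + 3)*(p + 4)*(p - 1)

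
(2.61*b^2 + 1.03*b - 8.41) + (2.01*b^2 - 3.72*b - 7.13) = 4.62*b^2 - 2.69*b - 15.54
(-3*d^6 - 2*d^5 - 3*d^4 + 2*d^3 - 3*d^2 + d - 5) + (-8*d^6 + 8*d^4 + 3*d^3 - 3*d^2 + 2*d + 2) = -11*d^6 - 2*d^5 + 5*d^4 + 5*d^3 - 6*d^2 + 3*d - 3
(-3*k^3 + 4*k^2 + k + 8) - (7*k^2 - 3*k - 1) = -3*k^3 - 3*k^2 + 4*k + 9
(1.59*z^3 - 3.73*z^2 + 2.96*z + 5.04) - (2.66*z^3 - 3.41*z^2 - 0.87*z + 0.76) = -1.07*z^3 - 0.32*z^2 + 3.83*z + 4.28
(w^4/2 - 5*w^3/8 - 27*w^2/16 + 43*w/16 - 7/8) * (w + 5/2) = w^5/2 + 5*w^4/8 - 13*w^3/4 - 49*w^2/32 + 187*w/32 - 35/16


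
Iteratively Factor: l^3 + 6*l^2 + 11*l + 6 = (l + 2)*(l^2 + 4*l + 3) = (l + 2)*(l + 3)*(l + 1)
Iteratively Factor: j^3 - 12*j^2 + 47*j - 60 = (j - 5)*(j^2 - 7*j + 12) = (j - 5)*(j - 4)*(j - 3)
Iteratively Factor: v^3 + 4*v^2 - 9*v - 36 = (v + 4)*(v^2 - 9) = (v + 3)*(v + 4)*(v - 3)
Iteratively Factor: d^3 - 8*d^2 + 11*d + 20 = (d + 1)*(d^2 - 9*d + 20) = (d - 4)*(d + 1)*(d - 5)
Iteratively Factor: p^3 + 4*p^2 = (p + 4)*(p^2) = p*(p + 4)*(p)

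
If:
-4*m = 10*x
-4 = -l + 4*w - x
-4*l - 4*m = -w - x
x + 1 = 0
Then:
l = -49/15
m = 5/2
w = -31/15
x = -1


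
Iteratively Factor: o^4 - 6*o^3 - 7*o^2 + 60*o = (o + 3)*(o^3 - 9*o^2 + 20*o) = o*(o + 3)*(o^2 - 9*o + 20) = o*(o - 4)*(o + 3)*(o - 5)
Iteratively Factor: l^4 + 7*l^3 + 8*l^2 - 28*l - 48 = (l - 2)*(l^3 + 9*l^2 + 26*l + 24) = (l - 2)*(l + 3)*(l^2 + 6*l + 8) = (l - 2)*(l + 2)*(l + 3)*(l + 4)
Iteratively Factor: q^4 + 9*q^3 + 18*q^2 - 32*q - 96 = (q + 4)*(q^3 + 5*q^2 - 2*q - 24) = (q - 2)*(q + 4)*(q^2 + 7*q + 12) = (q - 2)*(q + 3)*(q + 4)*(q + 4)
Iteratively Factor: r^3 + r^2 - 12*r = (r + 4)*(r^2 - 3*r) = r*(r + 4)*(r - 3)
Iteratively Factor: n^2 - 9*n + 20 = (n - 4)*(n - 5)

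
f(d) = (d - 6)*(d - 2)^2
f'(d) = (d - 6)*(2*d - 4) + (d - 2)^2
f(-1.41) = -86.16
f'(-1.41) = 62.16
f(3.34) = -4.78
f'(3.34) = -5.33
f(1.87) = -0.07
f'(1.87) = 1.09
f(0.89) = -6.30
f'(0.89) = 12.58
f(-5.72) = -698.49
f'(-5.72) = 240.56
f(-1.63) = -100.54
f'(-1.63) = 68.57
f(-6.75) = -976.17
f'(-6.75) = 299.69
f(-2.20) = -144.65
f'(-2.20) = 86.52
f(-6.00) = -768.00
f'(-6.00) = 256.00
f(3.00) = -3.00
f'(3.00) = -5.00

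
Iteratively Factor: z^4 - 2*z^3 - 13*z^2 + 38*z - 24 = (z - 2)*(z^3 - 13*z + 12) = (z - 2)*(z + 4)*(z^2 - 4*z + 3) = (z - 3)*(z - 2)*(z + 4)*(z - 1)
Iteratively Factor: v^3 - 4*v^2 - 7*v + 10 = (v - 1)*(v^2 - 3*v - 10) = (v - 5)*(v - 1)*(v + 2)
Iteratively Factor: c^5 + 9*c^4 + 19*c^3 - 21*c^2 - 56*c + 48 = (c - 1)*(c^4 + 10*c^3 + 29*c^2 + 8*c - 48) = (c - 1)*(c + 4)*(c^3 + 6*c^2 + 5*c - 12) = (c - 1)*(c + 4)^2*(c^2 + 2*c - 3) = (c - 1)*(c + 3)*(c + 4)^2*(c - 1)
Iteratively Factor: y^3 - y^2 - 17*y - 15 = (y - 5)*(y^2 + 4*y + 3) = (y - 5)*(y + 3)*(y + 1)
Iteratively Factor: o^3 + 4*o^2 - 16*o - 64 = (o + 4)*(o^2 - 16) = (o + 4)^2*(o - 4)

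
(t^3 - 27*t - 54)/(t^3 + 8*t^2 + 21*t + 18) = (t - 6)/(t + 2)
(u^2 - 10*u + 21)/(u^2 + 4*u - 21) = (u - 7)/(u + 7)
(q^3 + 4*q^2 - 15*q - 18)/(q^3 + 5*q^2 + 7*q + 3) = (q^2 + 3*q - 18)/(q^2 + 4*q + 3)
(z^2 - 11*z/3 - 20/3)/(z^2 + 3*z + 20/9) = 3*(z - 5)/(3*z + 5)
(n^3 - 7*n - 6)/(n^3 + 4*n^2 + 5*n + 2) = (n - 3)/(n + 1)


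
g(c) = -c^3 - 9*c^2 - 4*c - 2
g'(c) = -3*c^2 - 18*c - 4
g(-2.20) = -26.11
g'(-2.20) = 21.08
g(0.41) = -5.22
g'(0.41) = -11.88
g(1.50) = -31.62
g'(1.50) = -37.75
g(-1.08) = -6.92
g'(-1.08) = 11.94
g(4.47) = -289.02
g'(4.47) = -144.40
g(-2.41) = -30.64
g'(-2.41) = 21.96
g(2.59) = -90.11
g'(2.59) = -70.74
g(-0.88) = -4.77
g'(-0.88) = 9.52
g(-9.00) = 34.00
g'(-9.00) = -85.00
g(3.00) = -122.00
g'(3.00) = -85.00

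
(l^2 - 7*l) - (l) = l^2 - 8*l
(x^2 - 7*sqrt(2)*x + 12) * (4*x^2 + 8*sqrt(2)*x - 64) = 4*x^4 - 20*sqrt(2)*x^3 - 128*x^2 + 544*sqrt(2)*x - 768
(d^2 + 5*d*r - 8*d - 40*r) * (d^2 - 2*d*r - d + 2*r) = d^4 + 3*d^3*r - 9*d^3 - 10*d^2*r^2 - 27*d^2*r + 8*d^2 + 90*d*r^2 + 24*d*r - 80*r^2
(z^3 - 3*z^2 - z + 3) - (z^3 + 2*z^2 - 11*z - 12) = -5*z^2 + 10*z + 15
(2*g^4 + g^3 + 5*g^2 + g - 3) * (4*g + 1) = 8*g^5 + 6*g^4 + 21*g^3 + 9*g^2 - 11*g - 3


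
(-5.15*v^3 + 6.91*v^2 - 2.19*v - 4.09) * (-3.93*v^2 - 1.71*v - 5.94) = 20.2395*v^5 - 18.3498*v^4 + 27.3816*v^3 - 21.2268*v^2 + 20.0025*v + 24.2946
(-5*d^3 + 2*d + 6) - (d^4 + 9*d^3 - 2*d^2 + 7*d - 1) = -d^4 - 14*d^3 + 2*d^2 - 5*d + 7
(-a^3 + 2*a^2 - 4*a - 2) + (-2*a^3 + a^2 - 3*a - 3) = -3*a^3 + 3*a^2 - 7*a - 5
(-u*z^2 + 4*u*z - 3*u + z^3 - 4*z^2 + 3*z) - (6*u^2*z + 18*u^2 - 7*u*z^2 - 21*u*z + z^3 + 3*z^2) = -6*u^2*z - 18*u^2 + 6*u*z^2 + 25*u*z - 3*u - 7*z^2 + 3*z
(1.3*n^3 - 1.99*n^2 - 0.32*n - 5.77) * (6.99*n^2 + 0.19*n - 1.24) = 9.087*n^5 - 13.6631*n^4 - 4.2269*n^3 - 37.9255*n^2 - 0.6995*n + 7.1548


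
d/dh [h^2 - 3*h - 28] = 2*h - 3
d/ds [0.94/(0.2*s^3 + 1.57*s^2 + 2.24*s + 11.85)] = (-0.564*s^2 - 2.9516*s - 2.1056)/(0.2*s^3 + 1.57*s^2 + 2.24*s + 11.85)^2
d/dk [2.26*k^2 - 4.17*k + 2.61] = 4.52*k - 4.17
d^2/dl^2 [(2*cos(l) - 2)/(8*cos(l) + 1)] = 18*(-cos(l) + 4*cos(2*l) - 12)/(8*cos(l) + 1)^3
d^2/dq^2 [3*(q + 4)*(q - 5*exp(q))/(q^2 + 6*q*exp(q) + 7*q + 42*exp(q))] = 3*(2*(q + 4)*(q - 5*exp(q))*(6*q*exp(q) + 2*q + 48*exp(q) + 7)^2 + (-5*(q + 4)*exp(q) - 10*exp(q) + 2)*(q^2 + 6*q*exp(q) + 7*q + 42*exp(q))^2 + 2*(-(q + 4)*(q - 5*exp(q))*(3*q*exp(q) + 27*exp(q) + 1) + (q + 4)*(5*exp(q) - 1)*(6*q*exp(q) + 2*q + 48*exp(q) + 7) - (q - 5*exp(q))*(6*q*exp(q) + 2*q + 48*exp(q) + 7))*(q^2 + 6*q*exp(q) + 7*q + 42*exp(q)))/(q^2 + 6*q*exp(q) + 7*q + 42*exp(q))^3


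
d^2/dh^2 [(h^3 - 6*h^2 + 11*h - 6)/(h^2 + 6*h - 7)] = 180/(h^3 + 21*h^2 + 147*h + 343)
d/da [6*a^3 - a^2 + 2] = 2*a*(9*a - 1)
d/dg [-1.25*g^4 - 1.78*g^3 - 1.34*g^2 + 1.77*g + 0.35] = -5.0*g^3 - 5.34*g^2 - 2.68*g + 1.77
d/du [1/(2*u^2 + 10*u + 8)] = (-u - 5/2)/(u^2 + 5*u + 4)^2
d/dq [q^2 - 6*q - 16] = 2*q - 6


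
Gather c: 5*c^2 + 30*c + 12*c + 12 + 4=5*c^2 + 42*c + 16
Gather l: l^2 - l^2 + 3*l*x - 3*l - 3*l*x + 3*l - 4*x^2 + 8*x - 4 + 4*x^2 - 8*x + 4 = 0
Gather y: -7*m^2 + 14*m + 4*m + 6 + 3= -7*m^2 + 18*m + 9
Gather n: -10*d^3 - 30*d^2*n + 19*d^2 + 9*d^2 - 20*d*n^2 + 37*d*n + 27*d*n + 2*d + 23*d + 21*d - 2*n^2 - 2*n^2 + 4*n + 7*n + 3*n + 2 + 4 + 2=-10*d^3 + 28*d^2 + 46*d + n^2*(-20*d - 4) + n*(-30*d^2 + 64*d + 14) + 8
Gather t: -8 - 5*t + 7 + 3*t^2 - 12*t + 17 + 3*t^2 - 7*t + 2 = 6*t^2 - 24*t + 18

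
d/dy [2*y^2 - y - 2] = 4*y - 1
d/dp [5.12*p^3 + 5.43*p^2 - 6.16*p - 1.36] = 15.36*p^2 + 10.86*p - 6.16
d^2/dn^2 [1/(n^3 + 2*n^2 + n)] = 2*(6*n^2 + 4*n + 1)/(n^3*(n^4 + 4*n^3 + 6*n^2 + 4*n + 1))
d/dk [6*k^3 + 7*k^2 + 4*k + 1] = 18*k^2 + 14*k + 4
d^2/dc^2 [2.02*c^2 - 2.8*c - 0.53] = 4.04000000000000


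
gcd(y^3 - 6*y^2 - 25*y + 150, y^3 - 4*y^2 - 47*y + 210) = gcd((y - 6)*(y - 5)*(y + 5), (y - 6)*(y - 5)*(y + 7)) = y^2 - 11*y + 30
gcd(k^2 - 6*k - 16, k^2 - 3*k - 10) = k + 2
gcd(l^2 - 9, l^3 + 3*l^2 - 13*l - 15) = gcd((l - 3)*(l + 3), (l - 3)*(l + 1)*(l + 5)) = l - 3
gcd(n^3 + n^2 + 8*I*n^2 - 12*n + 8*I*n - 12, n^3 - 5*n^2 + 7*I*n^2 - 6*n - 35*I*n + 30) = n + 6*I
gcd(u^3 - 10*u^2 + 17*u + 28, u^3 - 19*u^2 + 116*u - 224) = u^2 - 11*u + 28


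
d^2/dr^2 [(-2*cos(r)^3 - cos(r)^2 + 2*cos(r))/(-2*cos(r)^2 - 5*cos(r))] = (-8*sin(r)^4 + 198*sin(r)^2 - 90*cos(r) - 15*cos(3*r) - 126)/(2*cos(r) + 5)^3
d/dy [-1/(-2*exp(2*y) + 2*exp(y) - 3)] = (2 - 4*exp(y))*exp(y)/(2*exp(2*y) - 2*exp(y) + 3)^2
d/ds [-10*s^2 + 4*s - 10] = 4 - 20*s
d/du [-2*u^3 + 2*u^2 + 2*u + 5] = -6*u^2 + 4*u + 2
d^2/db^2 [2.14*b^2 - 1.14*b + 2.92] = 4.28000000000000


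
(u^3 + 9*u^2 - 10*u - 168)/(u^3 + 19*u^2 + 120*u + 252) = (u - 4)/(u + 6)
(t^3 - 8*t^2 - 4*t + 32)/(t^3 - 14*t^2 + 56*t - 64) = (t + 2)/(t - 4)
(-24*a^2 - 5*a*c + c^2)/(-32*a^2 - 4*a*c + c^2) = (3*a + c)/(4*a + c)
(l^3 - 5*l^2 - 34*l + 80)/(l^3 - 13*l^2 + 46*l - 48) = (l + 5)/(l - 3)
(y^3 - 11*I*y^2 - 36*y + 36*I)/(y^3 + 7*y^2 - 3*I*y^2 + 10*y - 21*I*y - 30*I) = (y^2 - 8*I*y - 12)/(y^2 + 7*y + 10)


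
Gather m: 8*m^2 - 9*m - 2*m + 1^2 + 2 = 8*m^2 - 11*m + 3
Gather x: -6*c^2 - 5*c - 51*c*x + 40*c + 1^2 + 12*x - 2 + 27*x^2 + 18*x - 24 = -6*c^2 + 35*c + 27*x^2 + x*(30 - 51*c) - 25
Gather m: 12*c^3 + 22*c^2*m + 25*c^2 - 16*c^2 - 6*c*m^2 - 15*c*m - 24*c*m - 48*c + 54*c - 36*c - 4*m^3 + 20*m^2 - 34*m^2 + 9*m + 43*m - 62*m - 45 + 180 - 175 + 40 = 12*c^3 + 9*c^2 - 30*c - 4*m^3 + m^2*(-6*c - 14) + m*(22*c^2 - 39*c - 10)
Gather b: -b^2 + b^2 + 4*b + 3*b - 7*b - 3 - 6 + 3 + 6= 0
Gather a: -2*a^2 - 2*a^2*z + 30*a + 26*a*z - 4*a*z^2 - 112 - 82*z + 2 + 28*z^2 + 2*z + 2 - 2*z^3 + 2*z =a^2*(-2*z - 2) + a*(-4*z^2 + 26*z + 30) - 2*z^3 + 28*z^2 - 78*z - 108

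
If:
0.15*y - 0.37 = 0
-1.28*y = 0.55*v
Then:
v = -5.74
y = 2.47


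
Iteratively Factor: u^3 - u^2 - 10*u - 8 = (u + 1)*(u^2 - 2*u - 8) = (u - 4)*(u + 1)*(u + 2)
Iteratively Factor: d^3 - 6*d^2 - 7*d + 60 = (d + 3)*(d^2 - 9*d + 20) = (d - 4)*(d + 3)*(d - 5)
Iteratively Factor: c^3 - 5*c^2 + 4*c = (c)*(c^2 - 5*c + 4) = c*(c - 4)*(c - 1)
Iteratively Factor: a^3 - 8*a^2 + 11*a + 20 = (a - 5)*(a^2 - 3*a - 4) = (a - 5)*(a + 1)*(a - 4)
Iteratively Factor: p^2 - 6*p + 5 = (p - 1)*(p - 5)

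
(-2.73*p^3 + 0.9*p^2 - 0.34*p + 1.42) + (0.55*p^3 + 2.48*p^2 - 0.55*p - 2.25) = -2.18*p^3 + 3.38*p^2 - 0.89*p - 0.83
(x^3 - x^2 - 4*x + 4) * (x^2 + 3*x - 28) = x^5 + 2*x^4 - 35*x^3 + 20*x^2 + 124*x - 112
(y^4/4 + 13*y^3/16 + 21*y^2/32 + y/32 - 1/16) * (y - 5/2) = y^5/4 + 3*y^4/16 - 11*y^3/8 - 103*y^2/64 - 9*y/64 + 5/32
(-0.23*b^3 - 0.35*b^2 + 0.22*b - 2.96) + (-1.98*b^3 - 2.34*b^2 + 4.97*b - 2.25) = -2.21*b^3 - 2.69*b^2 + 5.19*b - 5.21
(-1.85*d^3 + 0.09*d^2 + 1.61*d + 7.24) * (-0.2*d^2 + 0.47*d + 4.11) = 0.37*d^5 - 0.8875*d^4 - 7.8832*d^3 - 0.3214*d^2 + 10.0199*d + 29.7564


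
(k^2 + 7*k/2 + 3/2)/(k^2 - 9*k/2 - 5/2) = (k + 3)/(k - 5)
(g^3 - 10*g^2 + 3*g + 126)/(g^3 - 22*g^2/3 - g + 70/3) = 3*(g^2 - 3*g - 18)/(3*g^2 - g - 10)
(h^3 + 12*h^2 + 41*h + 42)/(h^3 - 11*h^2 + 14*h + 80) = (h^2 + 10*h + 21)/(h^2 - 13*h + 40)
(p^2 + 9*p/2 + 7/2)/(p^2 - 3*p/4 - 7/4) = 2*(2*p + 7)/(4*p - 7)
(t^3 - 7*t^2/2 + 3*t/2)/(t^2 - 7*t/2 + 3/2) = t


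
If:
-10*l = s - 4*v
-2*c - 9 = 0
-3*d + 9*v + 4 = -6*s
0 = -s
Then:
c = -9/2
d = 3*v + 4/3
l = 2*v/5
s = 0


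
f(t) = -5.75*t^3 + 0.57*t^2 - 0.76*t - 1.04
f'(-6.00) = -628.60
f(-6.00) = 1266.04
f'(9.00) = -1387.75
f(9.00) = -4153.46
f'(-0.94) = -17.07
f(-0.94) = 4.95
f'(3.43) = -199.79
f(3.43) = -228.97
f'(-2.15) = -82.95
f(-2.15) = 60.37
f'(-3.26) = -187.80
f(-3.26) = 206.71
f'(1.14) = -21.88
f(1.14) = -9.68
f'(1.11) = -20.75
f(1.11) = -9.05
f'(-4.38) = -336.68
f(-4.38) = 496.38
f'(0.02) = -0.74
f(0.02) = -1.06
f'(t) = -17.25*t^2 + 1.14*t - 0.76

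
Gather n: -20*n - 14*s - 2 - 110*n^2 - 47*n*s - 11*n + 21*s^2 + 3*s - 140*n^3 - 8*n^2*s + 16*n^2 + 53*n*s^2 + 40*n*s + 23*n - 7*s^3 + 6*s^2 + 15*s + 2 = -140*n^3 + n^2*(-8*s - 94) + n*(53*s^2 - 7*s - 8) - 7*s^3 + 27*s^2 + 4*s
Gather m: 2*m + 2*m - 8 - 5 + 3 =4*m - 10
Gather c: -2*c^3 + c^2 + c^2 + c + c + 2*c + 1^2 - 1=-2*c^3 + 2*c^2 + 4*c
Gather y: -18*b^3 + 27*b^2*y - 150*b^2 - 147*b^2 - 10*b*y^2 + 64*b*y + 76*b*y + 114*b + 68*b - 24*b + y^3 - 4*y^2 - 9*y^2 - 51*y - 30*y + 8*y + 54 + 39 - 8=-18*b^3 - 297*b^2 + 158*b + y^3 + y^2*(-10*b - 13) + y*(27*b^2 + 140*b - 73) + 85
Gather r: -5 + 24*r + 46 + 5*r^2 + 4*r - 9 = 5*r^2 + 28*r + 32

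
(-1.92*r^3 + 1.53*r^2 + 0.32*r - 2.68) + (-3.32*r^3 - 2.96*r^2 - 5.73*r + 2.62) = -5.24*r^3 - 1.43*r^2 - 5.41*r - 0.0600000000000001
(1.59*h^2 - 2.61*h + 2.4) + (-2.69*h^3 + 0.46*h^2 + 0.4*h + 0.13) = -2.69*h^3 + 2.05*h^2 - 2.21*h + 2.53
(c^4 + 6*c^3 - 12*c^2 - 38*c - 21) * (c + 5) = c^5 + 11*c^4 + 18*c^3 - 98*c^2 - 211*c - 105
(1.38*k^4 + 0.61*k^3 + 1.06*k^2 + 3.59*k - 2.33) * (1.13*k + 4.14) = 1.5594*k^5 + 6.4025*k^4 + 3.7232*k^3 + 8.4451*k^2 + 12.2297*k - 9.6462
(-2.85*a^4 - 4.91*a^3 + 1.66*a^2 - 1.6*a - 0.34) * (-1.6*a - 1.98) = 4.56*a^5 + 13.499*a^4 + 7.0658*a^3 - 0.726799999999999*a^2 + 3.712*a + 0.6732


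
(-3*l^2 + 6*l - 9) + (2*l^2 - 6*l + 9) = -l^2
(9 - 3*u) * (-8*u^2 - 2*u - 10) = 24*u^3 - 66*u^2 + 12*u - 90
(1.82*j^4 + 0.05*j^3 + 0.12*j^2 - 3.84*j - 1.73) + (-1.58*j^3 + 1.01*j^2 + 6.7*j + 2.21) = 1.82*j^4 - 1.53*j^3 + 1.13*j^2 + 2.86*j + 0.48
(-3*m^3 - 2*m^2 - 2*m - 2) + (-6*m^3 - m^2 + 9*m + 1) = -9*m^3 - 3*m^2 + 7*m - 1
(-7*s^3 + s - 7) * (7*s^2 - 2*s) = -49*s^5 + 14*s^4 + 7*s^3 - 51*s^2 + 14*s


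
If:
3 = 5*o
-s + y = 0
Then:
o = 3/5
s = y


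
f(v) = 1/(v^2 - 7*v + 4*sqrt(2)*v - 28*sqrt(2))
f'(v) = (-2*v - 4*sqrt(2) + 7)/(v^2 - 7*v + 4*sqrt(2)*v - 28*sqrt(2))^2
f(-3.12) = -0.04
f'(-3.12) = 0.01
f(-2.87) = -0.04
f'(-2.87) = 0.01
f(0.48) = -0.02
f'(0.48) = 0.00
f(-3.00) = -0.04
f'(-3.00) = 0.01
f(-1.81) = -0.03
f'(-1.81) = 0.00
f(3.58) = -0.03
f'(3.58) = -0.00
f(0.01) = -0.03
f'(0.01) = 0.00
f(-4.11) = -0.06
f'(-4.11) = 0.03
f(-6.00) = 0.22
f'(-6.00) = 0.67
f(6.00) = -0.09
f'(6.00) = -0.08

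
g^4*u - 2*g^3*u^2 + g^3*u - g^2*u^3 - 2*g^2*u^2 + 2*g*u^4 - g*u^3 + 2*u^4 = (g - 2*u)*(g - u)*(g + u)*(g*u + u)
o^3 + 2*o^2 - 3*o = o*(o - 1)*(o + 3)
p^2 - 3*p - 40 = (p - 8)*(p + 5)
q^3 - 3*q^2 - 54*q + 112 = (q - 8)*(q - 2)*(q + 7)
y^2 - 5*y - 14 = (y - 7)*(y + 2)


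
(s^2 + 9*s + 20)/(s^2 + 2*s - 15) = (s + 4)/(s - 3)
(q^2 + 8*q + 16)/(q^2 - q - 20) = (q + 4)/(q - 5)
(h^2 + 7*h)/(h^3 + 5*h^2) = (h + 7)/(h*(h + 5))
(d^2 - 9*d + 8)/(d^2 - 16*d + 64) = (d - 1)/(d - 8)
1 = 1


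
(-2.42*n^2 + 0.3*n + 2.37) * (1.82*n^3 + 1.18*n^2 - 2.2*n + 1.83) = -4.4044*n^5 - 2.3096*n^4 + 9.9914*n^3 - 2.292*n^2 - 4.665*n + 4.3371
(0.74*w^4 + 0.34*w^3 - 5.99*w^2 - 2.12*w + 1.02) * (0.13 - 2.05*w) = -1.517*w^5 - 0.6008*w^4 + 12.3237*w^3 + 3.5673*w^2 - 2.3666*w + 0.1326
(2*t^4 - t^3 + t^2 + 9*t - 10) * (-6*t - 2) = -12*t^5 + 2*t^4 - 4*t^3 - 56*t^2 + 42*t + 20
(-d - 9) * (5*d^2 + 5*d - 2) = -5*d^3 - 50*d^2 - 43*d + 18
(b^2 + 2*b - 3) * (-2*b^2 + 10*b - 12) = -2*b^4 + 6*b^3 + 14*b^2 - 54*b + 36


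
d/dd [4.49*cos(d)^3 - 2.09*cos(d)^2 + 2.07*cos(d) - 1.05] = (-13.47*cos(d)^2 + 4.18*cos(d) - 2.07)*sin(d)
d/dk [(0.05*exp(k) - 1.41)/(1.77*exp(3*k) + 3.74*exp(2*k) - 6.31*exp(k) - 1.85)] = (-0.177*exp(3*k) + 7.3001*exp(2*k) + 10.5468*exp(k) - 8.9896)*exp(k)/(3.1329*exp(6*k) + 13.2396*exp(5*k) - 8.3498*exp(4*k) - 53.7478*exp(3*k) + 25.9781*exp(2*k) + 23.347*exp(k) + 3.4225)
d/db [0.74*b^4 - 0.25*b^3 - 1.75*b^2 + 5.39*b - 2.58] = 2.96*b^3 - 0.75*b^2 - 3.5*b + 5.39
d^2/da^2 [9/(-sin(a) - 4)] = 9*(sin(a)^2 - 4*sin(a) - 2)/(sin(a) + 4)^3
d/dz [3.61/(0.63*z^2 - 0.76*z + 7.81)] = (2.7436 - 4.5486*z)/(0.63*z^2 - 0.76*z + 7.81)^2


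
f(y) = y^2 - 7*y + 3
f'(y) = 2*y - 7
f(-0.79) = 9.15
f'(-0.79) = -8.58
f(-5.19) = 66.27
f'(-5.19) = -17.38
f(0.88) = -2.39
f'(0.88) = -5.24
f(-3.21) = 35.77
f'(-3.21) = -13.42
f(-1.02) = 11.18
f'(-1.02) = -9.04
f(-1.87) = 19.59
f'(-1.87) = -10.74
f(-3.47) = 39.33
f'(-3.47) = -13.94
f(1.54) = -5.41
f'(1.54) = -3.92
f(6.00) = -3.00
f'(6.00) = 5.00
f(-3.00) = 33.00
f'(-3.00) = -13.00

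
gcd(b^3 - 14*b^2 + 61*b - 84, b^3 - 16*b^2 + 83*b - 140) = b^2 - 11*b + 28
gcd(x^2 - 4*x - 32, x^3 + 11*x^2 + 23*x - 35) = 1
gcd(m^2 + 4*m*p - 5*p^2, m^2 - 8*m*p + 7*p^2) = -m + p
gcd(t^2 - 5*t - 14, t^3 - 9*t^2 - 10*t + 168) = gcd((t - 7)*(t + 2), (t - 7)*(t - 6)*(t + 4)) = t - 7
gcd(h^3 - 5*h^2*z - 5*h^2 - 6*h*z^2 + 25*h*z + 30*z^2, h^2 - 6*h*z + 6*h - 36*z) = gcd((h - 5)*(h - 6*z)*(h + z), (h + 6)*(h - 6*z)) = -h + 6*z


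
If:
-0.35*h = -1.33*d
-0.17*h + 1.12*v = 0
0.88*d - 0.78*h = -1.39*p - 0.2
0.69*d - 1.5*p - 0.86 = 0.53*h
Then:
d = -0.18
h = -0.69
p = -0.41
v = -0.10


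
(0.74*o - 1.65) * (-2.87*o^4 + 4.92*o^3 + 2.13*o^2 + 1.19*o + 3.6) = -2.1238*o^5 + 8.3763*o^4 - 6.5418*o^3 - 2.6339*o^2 + 0.7005*o - 5.94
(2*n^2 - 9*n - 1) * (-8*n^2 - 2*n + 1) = -16*n^4 + 68*n^3 + 28*n^2 - 7*n - 1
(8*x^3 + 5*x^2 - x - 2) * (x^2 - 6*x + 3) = 8*x^5 - 43*x^4 - 7*x^3 + 19*x^2 + 9*x - 6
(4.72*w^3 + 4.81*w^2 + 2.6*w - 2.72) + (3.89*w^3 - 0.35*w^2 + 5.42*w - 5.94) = 8.61*w^3 + 4.46*w^2 + 8.02*w - 8.66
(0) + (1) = 1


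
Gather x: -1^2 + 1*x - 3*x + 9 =8 - 2*x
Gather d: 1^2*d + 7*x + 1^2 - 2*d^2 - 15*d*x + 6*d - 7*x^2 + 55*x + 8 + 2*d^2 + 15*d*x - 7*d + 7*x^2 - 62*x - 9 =0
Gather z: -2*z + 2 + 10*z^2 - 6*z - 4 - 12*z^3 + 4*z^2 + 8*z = -12*z^3 + 14*z^2 - 2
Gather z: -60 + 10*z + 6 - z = 9*z - 54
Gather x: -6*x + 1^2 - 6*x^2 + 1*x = -6*x^2 - 5*x + 1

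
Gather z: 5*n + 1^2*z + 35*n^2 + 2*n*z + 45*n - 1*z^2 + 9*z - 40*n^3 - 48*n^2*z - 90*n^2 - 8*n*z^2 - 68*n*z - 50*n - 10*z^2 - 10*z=-40*n^3 - 55*n^2 + z^2*(-8*n - 11) + z*(-48*n^2 - 66*n)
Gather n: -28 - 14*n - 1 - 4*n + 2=-18*n - 27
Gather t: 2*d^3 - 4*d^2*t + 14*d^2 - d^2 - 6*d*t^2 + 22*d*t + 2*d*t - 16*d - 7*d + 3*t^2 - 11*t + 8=2*d^3 + 13*d^2 - 23*d + t^2*(3 - 6*d) + t*(-4*d^2 + 24*d - 11) + 8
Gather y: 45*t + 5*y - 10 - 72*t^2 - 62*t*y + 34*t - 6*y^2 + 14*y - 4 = -72*t^2 + 79*t - 6*y^2 + y*(19 - 62*t) - 14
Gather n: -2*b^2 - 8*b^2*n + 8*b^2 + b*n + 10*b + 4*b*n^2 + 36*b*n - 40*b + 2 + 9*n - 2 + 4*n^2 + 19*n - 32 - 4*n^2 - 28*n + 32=6*b^2 + 4*b*n^2 - 30*b + n*(-8*b^2 + 37*b)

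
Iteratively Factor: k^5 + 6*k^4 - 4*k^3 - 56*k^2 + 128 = (k + 2)*(k^4 + 4*k^3 - 12*k^2 - 32*k + 64) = (k - 2)*(k + 2)*(k^3 + 6*k^2 - 32) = (k - 2)^2*(k + 2)*(k^2 + 8*k + 16) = (k - 2)^2*(k + 2)*(k + 4)*(k + 4)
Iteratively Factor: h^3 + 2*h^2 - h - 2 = (h + 1)*(h^2 + h - 2) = (h + 1)*(h + 2)*(h - 1)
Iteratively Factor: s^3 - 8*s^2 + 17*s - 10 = (s - 5)*(s^2 - 3*s + 2) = (s - 5)*(s - 1)*(s - 2)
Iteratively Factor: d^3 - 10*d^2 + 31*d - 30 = (d - 2)*(d^2 - 8*d + 15) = (d - 3)*(d - 2)*(d - 5)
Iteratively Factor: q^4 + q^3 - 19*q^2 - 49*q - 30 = (q + 3)*(q^3 - 2*q^2 - 13*q - 10) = (q + 2)*(q + 3)*(q^2 - 4*q - 5) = (q + 1)*(q + 2)*(q + 3)*(q - 5)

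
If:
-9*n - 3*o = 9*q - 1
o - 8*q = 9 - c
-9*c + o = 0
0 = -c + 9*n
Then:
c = 89/314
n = 89/2826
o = 801/314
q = -121/157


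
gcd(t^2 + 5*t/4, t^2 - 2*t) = t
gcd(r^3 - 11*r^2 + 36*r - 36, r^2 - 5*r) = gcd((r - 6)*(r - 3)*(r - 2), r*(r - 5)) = 1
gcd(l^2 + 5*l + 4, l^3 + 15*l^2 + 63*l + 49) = l + 1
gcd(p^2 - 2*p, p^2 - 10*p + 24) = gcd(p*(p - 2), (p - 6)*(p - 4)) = 1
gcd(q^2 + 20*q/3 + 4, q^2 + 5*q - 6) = q + 6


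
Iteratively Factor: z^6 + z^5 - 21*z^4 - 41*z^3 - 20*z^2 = (z + 4)*(z^5 - 3*z^4 - 9*z^3 - 5*z^2) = (z - 5)*(z + 4)*(z^4 + 2*z^3 + z^2) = z*(z - 5)*(z + 4)*(z^3 + 2*z^2 + z) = z^2*(z - 5)*(z + 4)*(z^2 + 2*z + 1) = z^2*(z - 5)*(z + 1)*(z + 4)*(z + 1)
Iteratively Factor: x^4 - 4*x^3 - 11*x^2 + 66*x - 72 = (x - 3)*(x^3 - x^2 - 14*x + 24) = (x - 3)*(x + 4)*(x^2 - 5*x + 6) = (x - 3)^2*(x + 4)*(x - 2)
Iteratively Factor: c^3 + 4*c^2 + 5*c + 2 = (c + 1)*(c^2 + 3*c + 2) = (c + 1)^2*(c + 2)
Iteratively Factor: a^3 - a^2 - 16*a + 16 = (a - 1)*(a^2 - 16) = (a - 4)*(a - 1)*(a + 4)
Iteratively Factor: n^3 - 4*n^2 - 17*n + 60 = (n - 3)*(n^2 - n - 20) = (n - 3)*(n + 4)*(n - 5)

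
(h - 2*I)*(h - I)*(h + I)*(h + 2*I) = h^4 + 5*h^2 + 4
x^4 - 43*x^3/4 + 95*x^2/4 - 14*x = x*(x - 8)*(x - 7/4)*(x - 1)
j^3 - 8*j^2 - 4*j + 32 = (j - 8)*(j - 2)*(j + 2)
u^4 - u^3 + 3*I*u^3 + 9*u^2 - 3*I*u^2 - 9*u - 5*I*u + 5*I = (u - I)*(u + 5*I)*(-I*u + I)*(I*u + 1)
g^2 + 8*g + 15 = (g + 3)*(g + 5)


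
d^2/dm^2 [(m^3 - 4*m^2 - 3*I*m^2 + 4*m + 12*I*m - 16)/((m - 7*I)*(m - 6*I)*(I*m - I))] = (m^6*(20 + 6*I) + m^5*(-6 - 276*I) + m^4*(-828 + 1026*I) + m^3*(6610 - 3052*I) + m^2*(-20376 - 16380*I) + m*(-35040 + 43944*I) + 44856 + 39280*I)/(m^9 + m^8*(-3 - 39*I) + m^7*(-630 + 117*I) + m^6*(1898 + 5356*I) + m^5*(24687 - 16380*I) + m^4*(-79125 - 52377*I) + m^3*(5670 + 200915*I) + m^2*(195678 - 206388*I) + m*(-222264 + 68796*I) + 74088)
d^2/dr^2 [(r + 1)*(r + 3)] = 2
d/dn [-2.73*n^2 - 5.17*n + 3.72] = -5.46*n - 5.17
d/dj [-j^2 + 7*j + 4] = 7 - 2*j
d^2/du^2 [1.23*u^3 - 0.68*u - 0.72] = 7.38*u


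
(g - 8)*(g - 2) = g^2 - 10*g + 16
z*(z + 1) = z^2 + z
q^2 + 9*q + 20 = (q + 4)*(q + 5)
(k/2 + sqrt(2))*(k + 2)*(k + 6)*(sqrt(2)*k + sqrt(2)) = sqrt(2)*k^4/2 + 2*k^3 + 9*sqrt(2)*k^3/2 + 10*sqrt(2)*k^2 + 18*k^2 + 6*sqrt(2)*k + 40*k + 24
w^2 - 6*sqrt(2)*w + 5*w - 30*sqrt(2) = (w + 5)*(w - 6*sqrt(2))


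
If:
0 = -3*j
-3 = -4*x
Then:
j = 0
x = 3/4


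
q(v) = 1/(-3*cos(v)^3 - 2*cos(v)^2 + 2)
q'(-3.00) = 0.08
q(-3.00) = 0.34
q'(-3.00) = 0.08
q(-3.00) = 0.34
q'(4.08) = 0.17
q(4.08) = 0.52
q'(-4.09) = -0.16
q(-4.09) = 0.52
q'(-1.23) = 0.80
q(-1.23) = 0.60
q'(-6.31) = 0.04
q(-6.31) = -0.33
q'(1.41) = -0.23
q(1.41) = 0.52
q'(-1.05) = 2.84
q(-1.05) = 0.88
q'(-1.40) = 0.25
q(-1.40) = 0.52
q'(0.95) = -8.14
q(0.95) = 1.36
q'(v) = (-9*sin(v)*cos(v)^2 - 4*sin(v)*cos(v))/(-3*cos(v)^3 - 2*cos(v)^2 + 2)^2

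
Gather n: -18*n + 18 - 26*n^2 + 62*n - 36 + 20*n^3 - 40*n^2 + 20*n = 20*n^3 - 66*n^2 + 64*n - 18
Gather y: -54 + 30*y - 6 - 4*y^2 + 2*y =-4*y^2 + 32*y - 60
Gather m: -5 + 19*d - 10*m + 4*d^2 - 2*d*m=4*d^2 + 19*d + m*(-2*d - 10) - 5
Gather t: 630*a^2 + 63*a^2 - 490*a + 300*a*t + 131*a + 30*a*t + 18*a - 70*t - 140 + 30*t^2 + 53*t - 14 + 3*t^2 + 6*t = 693*a^2 - 341*a + 33*t^2 + t*(330*a - 11) - 154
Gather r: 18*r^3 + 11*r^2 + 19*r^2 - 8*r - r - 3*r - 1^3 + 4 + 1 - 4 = 18*r^3 + 30*r^2 - 12*r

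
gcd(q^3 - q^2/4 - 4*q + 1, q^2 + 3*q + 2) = q + 2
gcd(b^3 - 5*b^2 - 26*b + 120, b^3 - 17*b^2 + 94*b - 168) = b^2 - 10*b + 24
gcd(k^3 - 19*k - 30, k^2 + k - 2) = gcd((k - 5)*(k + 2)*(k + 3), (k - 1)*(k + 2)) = k + 2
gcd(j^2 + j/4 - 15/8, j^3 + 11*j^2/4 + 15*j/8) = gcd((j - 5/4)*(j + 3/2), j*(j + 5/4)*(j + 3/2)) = j + 3/2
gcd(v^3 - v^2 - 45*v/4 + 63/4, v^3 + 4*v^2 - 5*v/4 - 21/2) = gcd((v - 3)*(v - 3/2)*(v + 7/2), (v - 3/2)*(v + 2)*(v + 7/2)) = v^2 + 2*v - 21/4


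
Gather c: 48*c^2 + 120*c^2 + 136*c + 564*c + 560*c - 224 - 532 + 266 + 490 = 168*c^2 + 1260*c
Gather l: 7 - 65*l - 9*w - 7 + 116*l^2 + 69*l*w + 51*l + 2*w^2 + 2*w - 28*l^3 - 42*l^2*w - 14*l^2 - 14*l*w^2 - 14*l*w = -28*l^3 + l^2*(102 - 42*w) + l*(-14*w^2 + 55*w - 14) + 2*w^2 - 7*w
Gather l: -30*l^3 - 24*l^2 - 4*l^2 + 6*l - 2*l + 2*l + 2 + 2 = -30*l^3 - 28*l^2 + 6*l + 4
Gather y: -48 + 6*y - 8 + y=7*y - 56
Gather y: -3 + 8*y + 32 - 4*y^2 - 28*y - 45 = -4*y^2 - 20*y - 16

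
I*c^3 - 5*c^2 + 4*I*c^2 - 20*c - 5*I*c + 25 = (c + 5)*(c + 5*I)*(I*c - I)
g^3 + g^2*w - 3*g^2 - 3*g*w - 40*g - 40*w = (g - 8)*(g + 5)*(g + w)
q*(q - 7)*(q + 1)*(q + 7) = q^4 + q^3 - 49*q^2 - 49*q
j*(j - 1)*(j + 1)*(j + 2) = j^4 + 2*j^3 - j^2 - 2*j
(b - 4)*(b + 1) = b^2 - 3*b - 4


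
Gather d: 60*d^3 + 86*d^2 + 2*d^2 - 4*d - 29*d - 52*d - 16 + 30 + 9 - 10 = 60*d^3 + 88*d^2 - 85*d + 13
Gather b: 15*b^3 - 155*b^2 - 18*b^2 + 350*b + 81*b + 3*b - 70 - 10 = 15*b^3 - 173*b^2 + 434*b - 80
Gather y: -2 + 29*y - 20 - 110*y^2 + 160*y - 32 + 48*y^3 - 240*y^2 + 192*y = 48*y^3 - 350*y^2 + 381*y - 54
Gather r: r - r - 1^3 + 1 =0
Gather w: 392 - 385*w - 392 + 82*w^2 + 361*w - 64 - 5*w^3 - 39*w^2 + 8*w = -5*w^3 + 43*w^2 - 16*w - 64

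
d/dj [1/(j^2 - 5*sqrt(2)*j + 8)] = (-2*j + 5*sqrt(2))/(j^2 - 5*sqrt(2)*j + 8)^2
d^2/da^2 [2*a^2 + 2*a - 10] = 4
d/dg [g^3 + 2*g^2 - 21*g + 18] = 3*g^2 + 4*g - 21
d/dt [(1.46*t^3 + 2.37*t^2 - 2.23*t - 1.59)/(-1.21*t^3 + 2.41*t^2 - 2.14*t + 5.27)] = (6.3863*t^4 - 11.6454*t^3 + 17.6134*t^2 + 32.6436*t - 15.1547)/(1.4641*t^6 - 5.8322*t^5 + 10.9869*t^4 - 23.0682*t^3 + 29.981*t^2 - 22.5556*t + 27.7729)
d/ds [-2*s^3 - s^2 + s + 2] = -6*s^2 - 2*s + 1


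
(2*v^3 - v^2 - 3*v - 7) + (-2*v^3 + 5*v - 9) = -v^2 + 2*v - 16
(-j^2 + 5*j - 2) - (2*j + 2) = -j^2 + 3*j - 4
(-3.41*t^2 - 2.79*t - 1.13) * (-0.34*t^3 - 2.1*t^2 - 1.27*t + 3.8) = 1.1594*t^5 + 8.1096*t^4 + 10.5739*t^3 - 7.0417*t^2 - 9.1669*t - 4.294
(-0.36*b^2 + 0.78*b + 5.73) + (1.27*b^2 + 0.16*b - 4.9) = 0.91*b^2 + 0.94*b + 0.83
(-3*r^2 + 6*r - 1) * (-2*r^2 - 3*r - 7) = 6*r^4 - 3*r^3 + 5*r^2 - 39*r + 7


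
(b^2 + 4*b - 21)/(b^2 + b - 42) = (b - 3)/(b - 6)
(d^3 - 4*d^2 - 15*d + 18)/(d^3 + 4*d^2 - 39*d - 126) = (d - 1)/(d + 7)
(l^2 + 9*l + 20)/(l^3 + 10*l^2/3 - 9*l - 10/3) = 3*(l + 4)/(3*l^2 - 5*l - 2)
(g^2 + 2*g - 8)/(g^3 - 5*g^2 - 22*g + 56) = 1/(g - 7)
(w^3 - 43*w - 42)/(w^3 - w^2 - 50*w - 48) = (w - 7)/(w - 8)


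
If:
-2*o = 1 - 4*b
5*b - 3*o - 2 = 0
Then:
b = -1/2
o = -3/2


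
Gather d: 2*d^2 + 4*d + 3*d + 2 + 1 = 2*d^2 + 7*d + 3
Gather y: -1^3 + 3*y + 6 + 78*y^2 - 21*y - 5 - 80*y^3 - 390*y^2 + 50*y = -80*y^3 - 312*y^2 + 32*y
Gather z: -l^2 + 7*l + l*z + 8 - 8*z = -l^2 + 7*l + z*(l - 8) + 8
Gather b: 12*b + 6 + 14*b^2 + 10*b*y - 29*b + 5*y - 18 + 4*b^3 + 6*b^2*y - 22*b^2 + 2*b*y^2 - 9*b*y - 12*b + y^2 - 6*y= 4*b^3 + b^2*(6*y - 8) + b*(2*y^2 + y - 29) + y^2 - y - 12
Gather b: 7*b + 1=7*b + 1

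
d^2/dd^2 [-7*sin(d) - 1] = 7*sin(d)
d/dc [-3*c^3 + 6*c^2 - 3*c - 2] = -9*c^2 + 12*c - 3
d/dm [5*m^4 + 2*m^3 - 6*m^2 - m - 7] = 20*m^3 + 6*m^2 - 12*m - 1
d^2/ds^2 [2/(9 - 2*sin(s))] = 4*(9*sin(s) - cos(2*s) - 3)/(2*sin(s) - 9)^3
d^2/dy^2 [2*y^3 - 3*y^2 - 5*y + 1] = 12*y - 6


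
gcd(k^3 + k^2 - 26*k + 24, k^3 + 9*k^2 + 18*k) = k + 6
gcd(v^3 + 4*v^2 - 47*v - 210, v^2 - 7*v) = v - 7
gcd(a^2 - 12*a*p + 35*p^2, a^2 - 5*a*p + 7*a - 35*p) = -a + 5*p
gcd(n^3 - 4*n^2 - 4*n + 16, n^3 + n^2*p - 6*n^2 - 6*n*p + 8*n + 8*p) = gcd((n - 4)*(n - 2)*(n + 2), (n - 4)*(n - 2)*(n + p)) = n^2 - 6*n + 8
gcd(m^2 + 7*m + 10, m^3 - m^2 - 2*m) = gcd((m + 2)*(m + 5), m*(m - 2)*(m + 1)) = 1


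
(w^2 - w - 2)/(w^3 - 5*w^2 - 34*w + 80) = (w + 1)/(w^2 - 3*w - 40)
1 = 1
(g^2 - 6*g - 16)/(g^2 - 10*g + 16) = (g + 2)/(g - 2)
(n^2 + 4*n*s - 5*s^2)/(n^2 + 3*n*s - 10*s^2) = (-n + s)/(-n + 2*s)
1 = 1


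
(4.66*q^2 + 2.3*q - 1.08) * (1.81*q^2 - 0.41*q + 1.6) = 8.4346*q^4 + 2.2524*q^3 + 4.5582*q^2 + 4.1228*q - 1.728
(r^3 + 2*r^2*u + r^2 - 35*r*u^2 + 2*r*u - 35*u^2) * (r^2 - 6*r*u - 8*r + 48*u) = r^5 - 4*r^4*u - 7*r^4 - 47*r^3*u^2 + 28*r^3*u - 8*r^3 + 210*r^2*u^3 + 329*r^2*u^2 + 32*r^2*u - 1470*r*u^3 + 376*r*u^2 - 1680*u^3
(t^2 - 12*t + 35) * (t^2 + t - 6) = t^4 - 11*t^3 + 17*t^2 + 107*t - 210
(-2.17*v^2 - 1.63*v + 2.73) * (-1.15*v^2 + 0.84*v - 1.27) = 2.4955*v^4 + 0.0516999999999999*v^3 - 1.7528*v^2 + 4.3633*v - 3.4671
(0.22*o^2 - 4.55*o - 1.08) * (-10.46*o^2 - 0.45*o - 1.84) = -2.3012*o^4 + 47.494*o^3 + 12.9395*o^2 + 8.858*o + 1.9872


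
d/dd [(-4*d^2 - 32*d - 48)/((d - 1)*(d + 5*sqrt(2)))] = 4*(-2*(d - 1)*(d + 4)*(d + 5*sqrt(2)) + (d - 1)*(d^2 + 8*d + 12) + (d + 5*sqrt(2))*(d^2 + 8*d + 12))/((d - 1)^2*(d + 5*sqrt(2))^2)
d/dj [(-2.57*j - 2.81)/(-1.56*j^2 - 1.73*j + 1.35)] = (4.0092*j^2 + 4.4461*j - (2.57*j + 2.81)*(3.12*j + 1.73) - 3.4695)/(1.56*j^2 + 1.73*j - 1.35)^2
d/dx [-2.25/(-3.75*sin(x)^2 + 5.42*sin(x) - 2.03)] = (12.195 - 16.875*sin(x))*cos(x)/(3.75*sin(x)^2 - 5.42*sin(x) + 2.03)^2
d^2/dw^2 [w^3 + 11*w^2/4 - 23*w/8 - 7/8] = 6*w + 11/2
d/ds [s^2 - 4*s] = 2*s - 4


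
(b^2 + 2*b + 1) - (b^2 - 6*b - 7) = 8*b + 8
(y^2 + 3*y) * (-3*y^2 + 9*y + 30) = -3*y^4 + 57*y^2 + 90*y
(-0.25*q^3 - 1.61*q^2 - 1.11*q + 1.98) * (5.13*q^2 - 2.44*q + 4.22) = -1.2825*q^5 - 7.6493*q^4 - 2.8209*q^3 + 6.0716*q^2 - 9.5154*q + 8.3556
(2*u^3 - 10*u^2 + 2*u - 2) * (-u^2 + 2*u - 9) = -2*u^5 + 14*u^4 - 40*u^3 + 96*u^2 - 22*u + 18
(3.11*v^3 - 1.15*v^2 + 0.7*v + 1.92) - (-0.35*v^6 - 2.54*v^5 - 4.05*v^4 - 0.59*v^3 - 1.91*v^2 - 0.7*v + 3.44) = 0.35*v^6 + 2.54*v^5 + 4.05*v^4 + 3.7*v^3 + 0.76*v^2 + 1.4*v - 1.52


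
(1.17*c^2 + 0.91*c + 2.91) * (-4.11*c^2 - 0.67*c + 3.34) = -4.8087*c^4 - 4.524*c^3 - 8.662*c^2 + 1.0897*c + 9.7194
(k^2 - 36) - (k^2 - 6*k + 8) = 6*k - 44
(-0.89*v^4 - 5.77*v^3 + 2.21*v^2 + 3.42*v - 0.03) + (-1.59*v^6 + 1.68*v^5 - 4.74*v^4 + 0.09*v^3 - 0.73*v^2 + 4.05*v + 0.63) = -1.59*v^6 + 1.68*v^5 - 5.63*v^4 - 5.68*v^3 + 1.48*v^2 + 7.47*v + 0.6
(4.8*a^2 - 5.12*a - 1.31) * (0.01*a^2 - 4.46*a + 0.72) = 0.048*a^4 - 21.4592*a^3 + 26.2781*a^2 + 2.1562*a - 0.9432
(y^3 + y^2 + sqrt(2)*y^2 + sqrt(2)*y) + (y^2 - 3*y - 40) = y^3 + sqrt(2)*y^2 + 2*y^2 - 3*y + sqrt(2)*y - 40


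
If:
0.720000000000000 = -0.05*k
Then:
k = -14.40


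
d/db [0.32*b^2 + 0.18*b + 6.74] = 0.64*b + 0.18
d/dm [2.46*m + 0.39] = 2.46000000000000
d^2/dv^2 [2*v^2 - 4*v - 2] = 4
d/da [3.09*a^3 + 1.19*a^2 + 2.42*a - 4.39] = 9.27*a^2 + 2.38*a + 2.42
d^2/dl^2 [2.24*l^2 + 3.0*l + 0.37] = 4.48000000000000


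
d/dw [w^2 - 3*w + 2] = 2*w - 3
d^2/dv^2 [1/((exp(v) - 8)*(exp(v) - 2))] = (4*exp(3*v) - 30*exp(2*v) + 36*exp(v) + 160)*exp(v)/(exp(6*v) - 30*exp(5*v) + 348*exp(4*v) - 1960*exp(3*v) + 5568*exp(2*v) - 7680*exp(v) + 4096)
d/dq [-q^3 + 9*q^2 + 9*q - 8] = -3*q^2 + 18*q + 9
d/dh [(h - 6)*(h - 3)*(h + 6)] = 3*h^2 - 6*h - 36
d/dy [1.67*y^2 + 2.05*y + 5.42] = 3.34*y + 2.05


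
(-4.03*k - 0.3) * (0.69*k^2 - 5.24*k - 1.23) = -2.7807*k^3 + 20.9102*k^2 + 6.5289*k + 0.369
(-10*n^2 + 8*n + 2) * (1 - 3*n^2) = 30*n^4 - 24*n^3 - 16*n^2 + 8*n + 2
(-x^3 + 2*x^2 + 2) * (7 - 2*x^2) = 2*x^5 - 4*x^4 - 7*x^3 + 10*x^2 + 14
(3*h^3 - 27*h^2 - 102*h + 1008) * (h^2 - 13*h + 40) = 3*h^5 - 66*h^4 + 369*h^3 + 1254*h^2 - 17184*h + 40320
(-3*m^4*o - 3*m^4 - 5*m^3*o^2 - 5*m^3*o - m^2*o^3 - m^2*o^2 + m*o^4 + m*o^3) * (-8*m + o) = 24*m^5*o + 24*m^5 + 37*m^4*o^2 + 37*m^4*o + 3*m^3*o^3 + 3*m^3*o^2 - 9*m^2*o^4 - 9*m^2*o^3 + m*o^5 + m*o^4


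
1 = 1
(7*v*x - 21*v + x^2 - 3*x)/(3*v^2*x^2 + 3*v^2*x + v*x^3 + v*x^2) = (7*v*x - 21*v + x^2 - 3*x)/(v*x*(3*v*x + 3*v + x^2 + x))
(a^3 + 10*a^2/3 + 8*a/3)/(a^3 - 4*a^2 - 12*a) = (a + 4/3)/(a - 6)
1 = 1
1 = 1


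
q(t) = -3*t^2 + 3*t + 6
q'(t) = 3 - 6*t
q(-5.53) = -102.33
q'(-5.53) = 36.18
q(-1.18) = -1.72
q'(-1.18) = 10.08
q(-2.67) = -23.40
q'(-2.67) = 19.02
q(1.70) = 2.43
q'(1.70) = -7.20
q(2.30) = -2.97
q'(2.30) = -10.80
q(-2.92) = -28.34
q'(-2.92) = 20.52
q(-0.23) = 5.15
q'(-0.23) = 4.38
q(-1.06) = -0.55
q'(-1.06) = 9.36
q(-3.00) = -30.00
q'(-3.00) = 21.00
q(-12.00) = -462.00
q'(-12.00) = 75.00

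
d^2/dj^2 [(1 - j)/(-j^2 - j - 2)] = 2*(-3*j*(j^2 + j + 2) + (j - 1)*(2*j + 1)^2)/(j^2 + j + 2)^3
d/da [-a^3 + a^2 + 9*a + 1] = -3*a^2 + 2*a + 9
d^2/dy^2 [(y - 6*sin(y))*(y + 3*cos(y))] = 6*y*sin(y) - 3*y*cos(y) - 6*sin(y) + 36*sin(2*y) - 12*cos(y) + 2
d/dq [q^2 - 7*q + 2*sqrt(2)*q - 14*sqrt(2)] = 2*q - 7 + 2*sqrt(2)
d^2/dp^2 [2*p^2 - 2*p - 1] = 4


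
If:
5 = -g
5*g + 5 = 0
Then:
No Solution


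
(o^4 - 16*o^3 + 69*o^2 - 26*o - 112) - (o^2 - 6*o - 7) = o^4 - 16*o^3 + 68*o^2 - 20*o - 105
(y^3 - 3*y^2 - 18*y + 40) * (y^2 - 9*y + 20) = y^5 - 12*y^4 + 29*y^3 + 142*y^2 - 720*y + 800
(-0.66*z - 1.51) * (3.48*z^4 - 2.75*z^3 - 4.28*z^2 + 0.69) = -2.2968*z^5 - 3.4398*z^4 + 6.9773*z^3 + 6.4628*z^2 - 0.4554*z - 1.0419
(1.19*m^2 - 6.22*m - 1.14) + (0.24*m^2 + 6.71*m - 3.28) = 1.43*m^2 + 0.49*m - 4.42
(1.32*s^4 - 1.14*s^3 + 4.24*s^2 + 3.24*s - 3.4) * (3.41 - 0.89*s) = -1.1748*s^5 + 5.5158*s^4 - 7.661*s^3 + 11.5748*s^2 + 14.0744*s - 11.594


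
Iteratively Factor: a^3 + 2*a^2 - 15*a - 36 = (a - 4)*(a^2 + 6*a + 9) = (a - 4)*(a + 3)*(a + 3)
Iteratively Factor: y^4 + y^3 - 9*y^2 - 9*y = (y - 3)*(y^3 + 4*y^2 + 3*y) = (y - 3)*(y + 1)*(y^2 + 3*y) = (y - 3)*(y + 1)*(y + 3)*(y)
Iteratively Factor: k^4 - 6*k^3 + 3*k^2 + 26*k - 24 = (k + 2)*(k^3 - 8*k^2 + 19*k - 12) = (k - 1)*(k + 2)*(k^2 - 7*k + 12) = (k - 4)*(k - 1)*(k + 2)*(k - 3)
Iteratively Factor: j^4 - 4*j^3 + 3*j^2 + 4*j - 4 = (j + 1)*(j^3 - 5*j^2 + 8*j - 4) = (j - 1)*(j + 1)*(j^2 - 4*j + 4) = (j - 2)*(j - 1)*(j + 1)*(j - 2)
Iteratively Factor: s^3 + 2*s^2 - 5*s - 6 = (s + 3)*(s^2 - s - 2) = (s + 1)*(s + 3)*(s - 2)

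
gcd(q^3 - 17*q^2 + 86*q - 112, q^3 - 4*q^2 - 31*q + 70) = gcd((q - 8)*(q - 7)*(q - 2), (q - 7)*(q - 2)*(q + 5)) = q^2 - 9*q + 14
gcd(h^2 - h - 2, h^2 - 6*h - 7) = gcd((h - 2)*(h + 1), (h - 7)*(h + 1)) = h + 1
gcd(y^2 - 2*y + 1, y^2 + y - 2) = y - 1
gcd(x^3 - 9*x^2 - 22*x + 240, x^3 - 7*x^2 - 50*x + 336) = x^2 - 14*x + 48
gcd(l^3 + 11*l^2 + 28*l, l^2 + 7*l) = l^2 + 7*l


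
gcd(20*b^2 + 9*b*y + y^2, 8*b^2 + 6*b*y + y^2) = 4*b + y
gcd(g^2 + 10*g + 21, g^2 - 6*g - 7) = 1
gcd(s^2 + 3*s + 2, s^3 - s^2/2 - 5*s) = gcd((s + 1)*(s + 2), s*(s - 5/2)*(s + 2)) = s + 2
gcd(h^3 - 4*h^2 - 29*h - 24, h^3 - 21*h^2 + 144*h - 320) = h - 8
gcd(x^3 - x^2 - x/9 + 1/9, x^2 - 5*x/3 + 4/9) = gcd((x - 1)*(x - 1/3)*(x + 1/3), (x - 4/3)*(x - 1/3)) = x - 1/3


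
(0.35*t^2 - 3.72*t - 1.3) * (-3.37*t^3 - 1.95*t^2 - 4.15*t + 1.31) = -1.1795*t^5 + 11.8539*t^4 + 10.1825*t^3 + 18.4315*t^2 + 0.5218*t - 1.703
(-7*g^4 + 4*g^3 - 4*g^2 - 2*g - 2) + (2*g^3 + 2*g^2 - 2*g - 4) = -7*g^4 + 6*g^3 - 2*g^2 - 4*g - 6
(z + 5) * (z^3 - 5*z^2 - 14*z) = z^4 - 39*z^2 - 70*z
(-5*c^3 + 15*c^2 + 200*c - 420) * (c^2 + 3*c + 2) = -5*c^5 + 235*c^3 + 210*c^2 - 860*c - 840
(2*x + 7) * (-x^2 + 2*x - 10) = -2*x^3 - 3*x^2 - 6*x - 70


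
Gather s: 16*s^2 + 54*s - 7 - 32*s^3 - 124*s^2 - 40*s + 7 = -32*s^3 - 108*s^2 + 14*s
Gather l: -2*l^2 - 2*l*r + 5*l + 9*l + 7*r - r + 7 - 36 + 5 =-2*l^2 + l*(14 - 2*r) + 6*r - 24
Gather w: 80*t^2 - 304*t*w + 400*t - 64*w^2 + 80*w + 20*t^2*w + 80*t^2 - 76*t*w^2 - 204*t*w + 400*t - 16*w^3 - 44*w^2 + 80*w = 160*t^2 + 800*t - 16*w^3 + w^2*(-76*t - 108) + w*(20*t^2 - 508*t + 160)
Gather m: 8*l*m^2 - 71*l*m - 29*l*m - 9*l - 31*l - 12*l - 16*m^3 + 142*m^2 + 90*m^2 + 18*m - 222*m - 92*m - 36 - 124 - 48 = -52*l - 16*m^3 + m^2*(8*l + 232) + m*(-100*l - 296) - 208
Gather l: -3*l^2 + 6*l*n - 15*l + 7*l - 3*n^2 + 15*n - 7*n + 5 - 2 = -3*l^2 + l*(6*n - 8) - 3*n^2 + 8*n + 3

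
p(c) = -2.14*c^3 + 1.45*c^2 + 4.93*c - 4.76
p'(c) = -6.42*c^2 + 2.9*c + 4.93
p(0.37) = -2.85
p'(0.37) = 5.12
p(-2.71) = 35.12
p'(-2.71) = -50.08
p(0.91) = -0.69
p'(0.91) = 2.25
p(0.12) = -4.15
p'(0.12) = 5.19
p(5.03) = -215.62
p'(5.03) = -142.91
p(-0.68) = -6.77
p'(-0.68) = -0.01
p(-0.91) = -6.43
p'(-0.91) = -3.03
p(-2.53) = 26.70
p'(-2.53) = -43.50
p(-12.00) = 3842.80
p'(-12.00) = -954.35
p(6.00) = -385.22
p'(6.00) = -208.79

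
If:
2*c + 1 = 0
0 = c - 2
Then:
No Solution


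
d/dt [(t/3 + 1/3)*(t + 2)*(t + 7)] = t^2 + 20*t/3 + 23/3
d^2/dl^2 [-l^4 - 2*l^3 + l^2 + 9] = -12*l^2 - 12*l + 2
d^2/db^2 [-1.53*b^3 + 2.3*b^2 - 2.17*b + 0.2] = 4.6 - 9.18*b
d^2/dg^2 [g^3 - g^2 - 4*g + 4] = 6*g - 2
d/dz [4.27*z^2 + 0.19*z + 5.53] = 8.54*z + 0.19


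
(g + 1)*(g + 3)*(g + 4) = g^3 + 8*g^2 + 19*g + 12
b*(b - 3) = b^2 - 3*b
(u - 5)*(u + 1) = u^2 - 4*u - 5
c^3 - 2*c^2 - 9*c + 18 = (c - 3)*(c - 2)*(c + 3)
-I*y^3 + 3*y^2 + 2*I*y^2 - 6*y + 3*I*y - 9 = (y - 3)*(y + 3*I)*(-I*y - I)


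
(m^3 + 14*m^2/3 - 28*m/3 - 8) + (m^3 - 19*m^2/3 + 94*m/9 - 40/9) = 2*m^3 - 5*m^2/3 + 10*m/9 - 112/9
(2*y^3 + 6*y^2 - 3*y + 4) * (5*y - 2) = 10*y^4 + 26*y^3 - 27*y^2 + 26*y - 8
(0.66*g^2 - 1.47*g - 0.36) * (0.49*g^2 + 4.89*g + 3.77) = 0.3234*g^4 + 2.5071*g^3 - 4.8765*g^2 - 7.3023*g - 1.3572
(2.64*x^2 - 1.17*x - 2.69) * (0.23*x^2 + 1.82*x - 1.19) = 0.6072*x^4 + 4.5357*x^3 - 5.8897*x^2 - 3.5035*x + 3.2011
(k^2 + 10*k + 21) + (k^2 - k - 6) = 2*k^2 + 9*k + 15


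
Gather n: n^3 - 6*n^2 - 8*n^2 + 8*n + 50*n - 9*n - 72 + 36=n^3 - 14*n^2 + 49*n - 36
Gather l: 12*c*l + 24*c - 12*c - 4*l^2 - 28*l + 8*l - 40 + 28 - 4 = 12*c - 4*l^2 + l*(12*c - 20) - 16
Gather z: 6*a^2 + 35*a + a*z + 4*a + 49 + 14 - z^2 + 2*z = 6*a^2 + 39*a - z^2 + z*(a + 2) + 63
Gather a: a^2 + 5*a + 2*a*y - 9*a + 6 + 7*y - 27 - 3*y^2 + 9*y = a^2 + a*(2*y - 4) - 3*y^2 + 16*y - 21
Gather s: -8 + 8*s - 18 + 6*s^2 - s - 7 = 6*s^2 + 7*s - 33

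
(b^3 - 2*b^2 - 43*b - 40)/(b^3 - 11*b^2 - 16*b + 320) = (b + 1)/(b - 8)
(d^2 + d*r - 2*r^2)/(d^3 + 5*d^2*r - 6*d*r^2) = (d + 2*r)/(d*(d + 6*r))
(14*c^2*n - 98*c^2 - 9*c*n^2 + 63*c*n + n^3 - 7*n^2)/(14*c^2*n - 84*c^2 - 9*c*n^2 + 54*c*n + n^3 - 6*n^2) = (n - 7)/(n - 6)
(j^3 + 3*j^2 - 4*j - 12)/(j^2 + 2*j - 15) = (j^3 + 3*j^2 - 4*j - 12)/(j^2 + 2*j - 15)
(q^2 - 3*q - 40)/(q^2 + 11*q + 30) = (q - 8)/(q + 6)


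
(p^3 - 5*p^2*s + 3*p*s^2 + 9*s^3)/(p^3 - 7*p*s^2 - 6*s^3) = (p - 3*s)/(p + 2*s)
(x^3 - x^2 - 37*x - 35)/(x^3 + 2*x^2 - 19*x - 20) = (x - 7)/(x - 4)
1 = 1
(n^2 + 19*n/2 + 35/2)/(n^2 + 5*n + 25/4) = 2*(n + 7)/(2*n + 5)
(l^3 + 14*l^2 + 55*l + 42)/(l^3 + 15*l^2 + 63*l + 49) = (l + 6)/(l + 7)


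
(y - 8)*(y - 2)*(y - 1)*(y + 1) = y^4 - 10*y^3 + 15*y^2 + 10*y - 16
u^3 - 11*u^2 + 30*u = u*(u - 6)*(u - 5)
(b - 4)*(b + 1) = b^2 - 3*b - 4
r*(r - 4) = r^2 - 4*r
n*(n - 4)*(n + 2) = n^3 - 2*n^2 - 8*n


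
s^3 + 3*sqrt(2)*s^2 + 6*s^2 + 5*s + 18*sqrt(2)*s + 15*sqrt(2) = (s + 1)*(s + 5)*(s + 3*sqrt(2))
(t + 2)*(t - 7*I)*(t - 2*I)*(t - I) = t^4 + 2*t^3 - 10*I*t^3 - 23*t^2 - 20*I*t^2 - 46*t + 14*I*t + 28*I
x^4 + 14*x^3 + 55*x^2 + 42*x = x*(x + 1)*(x + 6)*(x + 7)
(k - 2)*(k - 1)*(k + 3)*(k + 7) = k^4 + 7*k^3 - 7*k^2 - 43*k + 42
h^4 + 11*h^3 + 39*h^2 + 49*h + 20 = (h + 1)^2*(h + 4)*(h + 5)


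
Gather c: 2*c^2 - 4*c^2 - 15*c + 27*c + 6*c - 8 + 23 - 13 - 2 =-2*c^2 + 18*c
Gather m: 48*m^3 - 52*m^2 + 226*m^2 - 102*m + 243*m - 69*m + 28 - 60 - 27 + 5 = 48*m^3 + 174*m^2 + 72*m - 54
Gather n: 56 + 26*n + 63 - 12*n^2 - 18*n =-12*n^2 + 8*n + 119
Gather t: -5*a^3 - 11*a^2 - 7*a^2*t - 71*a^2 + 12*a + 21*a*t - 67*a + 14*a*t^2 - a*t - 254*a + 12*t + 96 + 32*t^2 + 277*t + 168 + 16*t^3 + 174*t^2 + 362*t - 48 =-5*a^3 - 82*a^2 - 309*a + 16*t^3 + t^2*(14*a + 206) + t*(-7*a^2 + 20*a + 651) + 216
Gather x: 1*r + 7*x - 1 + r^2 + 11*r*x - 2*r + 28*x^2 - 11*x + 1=r^2 - r + 28*x^2 + x*(11*r - 4)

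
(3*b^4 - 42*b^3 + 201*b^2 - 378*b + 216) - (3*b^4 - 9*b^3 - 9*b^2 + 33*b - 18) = -33*b^3 + 210*b^2 - 411*b + 234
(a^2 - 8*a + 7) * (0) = 0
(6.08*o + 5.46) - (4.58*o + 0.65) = 1.5*o + 4.81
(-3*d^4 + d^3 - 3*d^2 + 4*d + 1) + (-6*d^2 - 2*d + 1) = -3*d^4 + d^3 - 9*d^2 + 2*d + 2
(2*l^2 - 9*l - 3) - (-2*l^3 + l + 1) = 2*l^3 + 2*l^2 - 10*l - 4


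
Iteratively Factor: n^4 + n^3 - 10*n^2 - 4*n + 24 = (n - 2)*(n^3 + 3*n^2 - 4*n - 12) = (n - 2)*(n + 2)*(n^2 + n - 6) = (n - 2)*(n + 2)*(n + 3)*(n - 2)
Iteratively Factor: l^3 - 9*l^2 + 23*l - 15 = (l - 5)*(l^2 - 4*l + 3) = (l - 5)*(l - 3)*(l - 1)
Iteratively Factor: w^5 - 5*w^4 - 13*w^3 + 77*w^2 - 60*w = (w)*(w^4 - 5*w^3 - 13*w^2 + 77*w - 60) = w*(w - 1)*(w^3 - 4*w^2 - 17*w + 60) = w*(w - 5)*(w - 1)*(w^2 + w - 12) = w*(w - 5)*(w - 1)*(w + 4)*(w - 3)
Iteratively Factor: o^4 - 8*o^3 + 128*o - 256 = (o - 4)*(o^3 - 4*o^2 - 16*o + 64) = (o - 4)^2*(o^2 - 16) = (o - 4)^2*(o + 4)*(o - 4)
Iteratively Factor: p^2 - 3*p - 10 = (p + 2)*(p - 5)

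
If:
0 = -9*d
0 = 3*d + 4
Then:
No Solution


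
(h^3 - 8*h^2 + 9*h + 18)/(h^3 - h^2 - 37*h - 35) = (h^2 - 9*h + 18)/(h^2 - 2*h - 35)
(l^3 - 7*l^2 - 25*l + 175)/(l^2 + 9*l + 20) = (l^2 - 12*l + 35)/(l + 4)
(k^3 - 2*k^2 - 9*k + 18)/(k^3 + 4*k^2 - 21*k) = (k^2 + k - 6)/(k*(k + 7))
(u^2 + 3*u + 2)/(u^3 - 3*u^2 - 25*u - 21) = (u + 2)/(u^2 - 4*u - 21)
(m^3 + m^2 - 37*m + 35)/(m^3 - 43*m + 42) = (m - 5)/(m - 6)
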